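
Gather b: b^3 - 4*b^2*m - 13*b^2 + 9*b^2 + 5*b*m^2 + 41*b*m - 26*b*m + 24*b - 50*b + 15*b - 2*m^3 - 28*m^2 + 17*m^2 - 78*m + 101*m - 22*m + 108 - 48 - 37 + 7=b^3 + b^2*(-4*m - 4) + b*(5*m^2 + 15*m - 11) - 2*m^3 - 11*m^2 + m + 30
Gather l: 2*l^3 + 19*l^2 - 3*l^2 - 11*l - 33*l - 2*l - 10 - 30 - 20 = 2*l^3 + 16*l^2 - 46*l - 60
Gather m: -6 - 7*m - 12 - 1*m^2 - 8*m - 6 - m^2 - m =-2*m^2 - 16*m - 24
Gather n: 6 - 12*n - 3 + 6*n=3 - 6*n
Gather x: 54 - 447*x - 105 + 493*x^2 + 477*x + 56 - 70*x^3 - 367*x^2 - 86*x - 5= -70*x^3 + 126*x^2 - 56*x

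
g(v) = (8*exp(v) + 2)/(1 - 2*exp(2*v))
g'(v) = 8*exp(v)/(1 - 2*exp(2*v)) + 4*(8*exp(v) + 2)*exp(2*v)/(1 - 2*exp(2*v))^2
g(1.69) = -0.79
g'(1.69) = 0.85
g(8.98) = -0.00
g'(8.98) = 0.00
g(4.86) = -0.03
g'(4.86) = 0.03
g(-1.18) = 5.50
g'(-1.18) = 5.59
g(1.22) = -1.33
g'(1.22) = 1.54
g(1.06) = -1.60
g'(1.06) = 1.93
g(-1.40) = 4.52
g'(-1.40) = 3.50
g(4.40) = -0.05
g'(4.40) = 0.05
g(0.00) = -10.00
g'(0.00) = 32.00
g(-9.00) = 2.00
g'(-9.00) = 0.00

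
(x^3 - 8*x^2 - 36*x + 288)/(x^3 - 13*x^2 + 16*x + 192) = (x^2 - 36)/(x^2 - 5*x - 24)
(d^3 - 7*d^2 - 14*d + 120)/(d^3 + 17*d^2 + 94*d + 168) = (d^2 - 11*d + 30)/(d^2 + 13*d + 42)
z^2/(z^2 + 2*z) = z/(z + 2)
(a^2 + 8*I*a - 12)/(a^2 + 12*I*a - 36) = (a + 2*I)/(a + 6*I)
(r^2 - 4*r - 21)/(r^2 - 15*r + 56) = (r + 3)/(r - 8)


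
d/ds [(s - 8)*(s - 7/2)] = 2*s - 23/2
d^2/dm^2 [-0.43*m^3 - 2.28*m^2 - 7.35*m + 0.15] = -2.58*m - 4.56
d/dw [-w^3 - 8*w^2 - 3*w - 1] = -3*w^2 - 16*w - 3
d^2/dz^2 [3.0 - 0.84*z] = 0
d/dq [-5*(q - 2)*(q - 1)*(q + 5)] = -15*q^2 - 20*q + 65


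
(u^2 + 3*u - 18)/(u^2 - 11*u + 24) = (u + 6)/(u - 8)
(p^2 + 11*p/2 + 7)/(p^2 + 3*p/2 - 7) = (p + 2)/(p - 2)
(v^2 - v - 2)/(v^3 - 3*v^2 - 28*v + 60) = (v + 1)/(v^2 - v - 30)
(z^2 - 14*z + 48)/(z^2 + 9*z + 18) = (z^2 - 14*z + 48)/(z^2 + 9*z + 18)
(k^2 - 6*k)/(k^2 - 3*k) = (k - 6)/(k - 3)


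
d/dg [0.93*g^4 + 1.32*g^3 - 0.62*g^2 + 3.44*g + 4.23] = 3.72*g^3 + 3.96*g^2 - 1.24*g + 3.44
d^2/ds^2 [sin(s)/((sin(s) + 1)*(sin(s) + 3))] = (-sin(s)^4 + 5*sin(s)^3 + 15*sin(s)^2 - 3*sin(s) - 24)/((sin(s) + 1)^2*(sin(s) + 3)^3)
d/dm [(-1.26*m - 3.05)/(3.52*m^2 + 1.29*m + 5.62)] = (4.4352*m^2 + 21.472*m - 3.1467)/(12.3904*m^4 + 9.0816*m^3 + 41.2289*m^2 + 14.4996*m + 31.5844)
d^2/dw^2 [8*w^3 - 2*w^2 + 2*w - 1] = 48*w - 4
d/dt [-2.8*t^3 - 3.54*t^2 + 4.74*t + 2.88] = -8.4*t^2 - 7.08*t + 4.74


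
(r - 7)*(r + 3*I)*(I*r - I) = I*r^3 - 3*r^2 - 8*I*r^2 + 24*r + 7*I*r - 21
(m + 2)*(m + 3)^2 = m^3 + 8*m^2 + 21*m + 18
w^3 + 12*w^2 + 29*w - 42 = (w - 1)*(w + 6)*(w + 7)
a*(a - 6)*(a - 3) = a^3 - 9*a^2 + 18*a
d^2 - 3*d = d*(d - 3)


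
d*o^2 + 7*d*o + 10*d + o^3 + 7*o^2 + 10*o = (d + o)*(o + 2)*(o + 5)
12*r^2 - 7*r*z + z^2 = (-4*r + z)*(-3*r + z)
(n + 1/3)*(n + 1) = n^2 + 4*n/3 + 1/3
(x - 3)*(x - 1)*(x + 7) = x^3 + 3*x^2 - 25*x + 21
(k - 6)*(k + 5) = k^2 - k - 30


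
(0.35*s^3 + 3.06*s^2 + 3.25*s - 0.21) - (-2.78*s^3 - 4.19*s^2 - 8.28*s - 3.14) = 3.13*s^3 + 7.25*s^2 + 11.53*s + 2.93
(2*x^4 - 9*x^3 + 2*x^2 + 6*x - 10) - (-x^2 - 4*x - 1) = 2*x^4 - 9*x^3 + 3*x^2 + 10*x - 9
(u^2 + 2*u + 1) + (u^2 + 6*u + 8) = 2*u^2 + 8*u + 9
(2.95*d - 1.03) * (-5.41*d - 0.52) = -15.9595*d^2 + 4.0383*d + 0.5356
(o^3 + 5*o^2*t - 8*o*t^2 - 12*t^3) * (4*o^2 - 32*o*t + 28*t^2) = 4*o^5 - 12*o^4*t - 164*o^3*t^2 + 348*o^2*t^3 + 160*o*t^4 - 336*t^5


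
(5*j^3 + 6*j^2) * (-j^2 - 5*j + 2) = -5*j^5 - 31*j^4 - 20*j^3 + 12*j^2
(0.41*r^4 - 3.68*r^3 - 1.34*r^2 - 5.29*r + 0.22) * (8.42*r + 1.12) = 3.4522*r^5 - 30.5264*r^4 - 15.4044*r^3 - 46.0426*r^2 - 4.0724*r + 0.2464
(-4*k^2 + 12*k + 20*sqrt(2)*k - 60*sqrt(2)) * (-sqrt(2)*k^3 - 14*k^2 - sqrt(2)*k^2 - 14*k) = 4*sqrt(2)*k^5 - 8*sqrt(2)*k^4 + 16*k^4 - 292*sqrt(2)*k^3 - 32*k^3 - 48*k^2 + 560*sqrt(2)*k^2 + 840*sqrt(2)*k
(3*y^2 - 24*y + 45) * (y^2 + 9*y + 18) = 3*y^4 + 3*y^3 - 117*y^2 - 27*y + 810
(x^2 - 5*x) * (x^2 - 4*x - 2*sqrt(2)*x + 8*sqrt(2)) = x^4 - 9*x^3 - 2*sqrt(2)*x^3 + 20*x^2 + 18*sqrt(2)*x^2 - 40*sqrt(2)*x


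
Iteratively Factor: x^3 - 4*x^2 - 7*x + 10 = (x - 5)*(x^2 + x - 2) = (x - 5)*(x - 1)*(x + 2)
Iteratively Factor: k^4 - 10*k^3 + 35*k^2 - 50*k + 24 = (k - 1)*(k^3 - 9*k^2 + 26*k - 24) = (k - 2)*(k - 1)*(k^2 - 7*k + 12) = (k - 3)*(k - 2)*(k - 1)*(k - 4)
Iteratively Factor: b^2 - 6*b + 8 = (b - 4)*(b - 2)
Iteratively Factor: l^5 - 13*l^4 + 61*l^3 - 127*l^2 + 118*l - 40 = (l - 1)*(l^4 - 12*l^3 + 49*l^2 - 78*l + 40) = (l - 5)*(l - 1)*(l^3 - 7*l^2 + 14*l - 8) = (l - 5)*(l - 1)^2*(l^2 - 6*l + 8) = (l - 5)*(l - 4)*(l - 1)^2*(l - 2)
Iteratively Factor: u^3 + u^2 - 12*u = (u - 3)*(u^2 + 4*u) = (u - 3)*(u + 4)*(u)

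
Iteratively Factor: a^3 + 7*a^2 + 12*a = (a + 3)*(a^2 + 4*a) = (a + 3)*(a + 4)*(a)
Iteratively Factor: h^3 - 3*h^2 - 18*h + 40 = (h + 4)*(h^2 - 7*h + 10) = (h - 2)*(h + 4)*(h - 5)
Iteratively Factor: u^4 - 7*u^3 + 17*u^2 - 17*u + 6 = (u - 3)*(u^3 - 4*u^2 + 5*u - 2) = (u - 3)*(u - 1)*(u^2 - 3*u + 2) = (u - 3)*(u - 1)^2*(u - 2)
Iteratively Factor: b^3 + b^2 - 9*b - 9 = (b + 3)*(b^2 - 2*b - 3) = (b - 3)*(b + 3)*(b + 1)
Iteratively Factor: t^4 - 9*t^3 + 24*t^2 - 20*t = (t)*(t^3 - 9*t^2 + 24*t - 20) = t*(t - 2)*(t^2 - 7*t + 10) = t*(t - 5)*(t - 2)*(t - 2)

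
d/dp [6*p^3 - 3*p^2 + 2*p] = 18*p^2 - 6*p + 2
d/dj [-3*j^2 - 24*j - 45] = -6*j - 24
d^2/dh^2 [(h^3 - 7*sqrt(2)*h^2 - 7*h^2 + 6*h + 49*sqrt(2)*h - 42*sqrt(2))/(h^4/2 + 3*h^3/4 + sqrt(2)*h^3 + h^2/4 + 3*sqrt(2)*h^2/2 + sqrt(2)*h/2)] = 8*(4*h^9 - 84*sqrt(2)*h^8 - 84*h^8 - 324*h^7 + 846*sqrt(2)*h^7 + 649*sqrt(2)*h^6 + 6068*h^6 + 1566*h^5 + 3339*sqrt(2)*h^5 - 14370*h^4 - 2805*sqrt(2)*h^4 - 14125*sqrt(2)*h^3 - 14322*h^3 - 11214*sqrt(2)*h^2 - 4536*h^2 - 3024*sqrt(2)*h - 504*h - 336*sqrt(2))/(h^3*(8*h^9 + 36*h^8 + 48*sqrt(2)*h^8 + 258*h^7 + 216*sqrt(2)*h^7 + 524*sqrt(2)*h^6 + 927*h^6 + 954*sqrt(2)*h^5 + 1617*h^5 + 1521*h^4 + 1254*sqrt(2)*h^4 + 793*h^3 + 1062*sqrt(2)*h^3 + 216*h^2 + 534*sqrt(2)*h^2 + 24*h + 144*sqrt(2)*h + 16*sqrt(2)))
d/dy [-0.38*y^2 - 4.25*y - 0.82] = -0.76*y - 4.25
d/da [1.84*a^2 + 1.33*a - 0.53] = 3.68*a + 1.33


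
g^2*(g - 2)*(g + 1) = g^4 - g^3 - 2*g^2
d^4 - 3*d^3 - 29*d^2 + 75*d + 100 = (d - 5)*(d - 4)*(d + 1)*(d + 5)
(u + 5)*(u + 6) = u^2 + 11*u + 30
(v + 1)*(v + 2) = v^2 + 3*v + 2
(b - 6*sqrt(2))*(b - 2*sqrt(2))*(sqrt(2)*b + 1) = sqrt(2)*b^3 - 15*b^2 + 16*sqrt(2)*b + 24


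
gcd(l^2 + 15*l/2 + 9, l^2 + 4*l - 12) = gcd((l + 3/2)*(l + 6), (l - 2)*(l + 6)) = l + 6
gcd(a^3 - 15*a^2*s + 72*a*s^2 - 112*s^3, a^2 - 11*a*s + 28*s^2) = a^2 - 11*a*s + 28*s^2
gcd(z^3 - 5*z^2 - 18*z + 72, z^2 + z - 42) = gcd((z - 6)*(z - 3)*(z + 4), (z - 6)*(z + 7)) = z - 6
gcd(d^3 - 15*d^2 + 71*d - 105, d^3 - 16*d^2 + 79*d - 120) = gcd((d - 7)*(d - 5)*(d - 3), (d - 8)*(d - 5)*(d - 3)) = d^2 - 8*d + 15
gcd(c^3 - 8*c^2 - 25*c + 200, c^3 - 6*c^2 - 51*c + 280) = c^2 - 13*c + 40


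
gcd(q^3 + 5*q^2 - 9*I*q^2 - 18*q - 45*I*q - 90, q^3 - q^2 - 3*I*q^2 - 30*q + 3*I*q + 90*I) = q^2 + q*(5 - 3*I) - 15*I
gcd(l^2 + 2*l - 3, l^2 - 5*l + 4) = l - 1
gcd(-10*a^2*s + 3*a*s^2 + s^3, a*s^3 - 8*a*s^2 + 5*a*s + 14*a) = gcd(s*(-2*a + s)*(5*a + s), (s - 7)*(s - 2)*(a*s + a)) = 1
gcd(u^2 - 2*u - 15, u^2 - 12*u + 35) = u - 5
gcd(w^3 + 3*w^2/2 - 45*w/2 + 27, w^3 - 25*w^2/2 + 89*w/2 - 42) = w - 3/2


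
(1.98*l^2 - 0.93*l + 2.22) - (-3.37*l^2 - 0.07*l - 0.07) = 5.35*l^2 - 0.86*l + 2.29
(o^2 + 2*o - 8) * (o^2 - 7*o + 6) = o^4 - 5*o^3 - 16*o^2 + 68*o - 48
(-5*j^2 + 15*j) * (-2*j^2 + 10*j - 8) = 10*j^4 - 80*j^3 + 190*j^2 - 120*j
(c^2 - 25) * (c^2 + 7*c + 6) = c^4 + 7*c^3 - 19*c^2 - 175*c - 150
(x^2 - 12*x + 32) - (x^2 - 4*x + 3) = 29 - 8*x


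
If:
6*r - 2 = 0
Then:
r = 1/3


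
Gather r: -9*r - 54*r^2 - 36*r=-54*r^2 - 45*r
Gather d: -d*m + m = -d*m + m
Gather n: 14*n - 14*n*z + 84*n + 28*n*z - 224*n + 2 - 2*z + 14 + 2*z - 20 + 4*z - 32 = n*(14*z - 126) + 4*z - 36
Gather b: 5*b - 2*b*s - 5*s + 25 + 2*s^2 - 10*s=b*(5 - 2*s) + 2*s^2 - 15*s + 25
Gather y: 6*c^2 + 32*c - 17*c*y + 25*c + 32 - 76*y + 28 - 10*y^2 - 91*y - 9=6*c^2 + 57*c - 10*y^2 + y*(-17*c - 167) + 51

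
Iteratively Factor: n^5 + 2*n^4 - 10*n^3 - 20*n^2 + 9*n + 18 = (n - 3)*(n^4 + 5*n^3 + 5*n^2 - 5*n - 6) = (n - 3)*(n - 1)*(n^3 + 6*n^2 + 11*n + 6) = (n - 3)*(n - 1)*(n + 2)*(n^2 + 4*n + 3) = (n - 3)*(n - 1)*(n + 1)*(n + 2)*(n + 3)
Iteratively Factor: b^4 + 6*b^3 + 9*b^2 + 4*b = (b)*(b^3 + 6*b^2 + 9*b + 4) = b*(b + 4)*(b^2 + 2*b + 1) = b*(b + 1)*(b + 4)*(b + 1)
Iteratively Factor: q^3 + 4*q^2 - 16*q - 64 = (q + 4)*(q^2 - 16) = (q + 4)^2*(q - 4)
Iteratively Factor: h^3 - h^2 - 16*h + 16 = (h - 1)*(h^2 - 16) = (h - 4)*(h - 1)*(h + 4)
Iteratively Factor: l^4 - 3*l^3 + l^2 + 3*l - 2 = (l - 2)*(l^3 - l^2 - l + 1) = (l - 2)*(l - 1)*(l^2 - 1) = (l - 2)*(l - 1)*(l + 1)*(l - 1)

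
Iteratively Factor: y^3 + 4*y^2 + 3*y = (y + 3)*(y^2 + y) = y*(y + 3)*(y + 1)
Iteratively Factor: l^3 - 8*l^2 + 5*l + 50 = (l + 2)*(l^2 - 10*l + 25) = (l - 5)*(l + 2)*(l - 5)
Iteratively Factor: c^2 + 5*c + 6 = (c + 3)*(c + 2)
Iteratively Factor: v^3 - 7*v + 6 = (v - 1)*(v^2 + v - 6) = (v - 1)*(v + 3)*(v - 2)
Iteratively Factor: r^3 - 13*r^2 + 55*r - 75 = (r - 3)*(r^2 - 10*r + 25) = (r - 5)*(r - 3)*(r - 5)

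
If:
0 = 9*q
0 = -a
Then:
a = 0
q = 0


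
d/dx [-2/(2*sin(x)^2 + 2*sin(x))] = (2/tan(x) + cos(x)/sin(x)^2)/(sin(x) + 1)^2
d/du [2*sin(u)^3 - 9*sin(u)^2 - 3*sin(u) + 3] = -3*(6*sin(u) + cos(2*u))*cos(u)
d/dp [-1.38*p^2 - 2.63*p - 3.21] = -2.76*p - 2.63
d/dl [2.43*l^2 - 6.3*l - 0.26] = 4.86*l - 6.3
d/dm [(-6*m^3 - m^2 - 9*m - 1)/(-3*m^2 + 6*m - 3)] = (6*m^3 - 18*m^2 - 11*m - 11)/(3*(m^3 - 3*m^2 + 3*m - 1))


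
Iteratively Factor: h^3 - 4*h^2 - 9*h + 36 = (h + 3)*(h^2 - 7*h + 12) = (h - 3)*(h + 3)*(h - 4)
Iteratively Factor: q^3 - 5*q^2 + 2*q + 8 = (q - 4)*(q^2 - q - 2) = (q - 4)*(q + 1)*(q - 2)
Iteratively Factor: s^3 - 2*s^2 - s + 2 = (s - 1)*(s^2 - s - 2) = (s - 1)*(s + 1)*(s - 2)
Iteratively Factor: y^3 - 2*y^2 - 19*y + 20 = (y + 4)*(y^2 - 6*y + 5) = (y - 5)*(y + 4)*(y - 1)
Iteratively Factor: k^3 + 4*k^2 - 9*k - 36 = (k + 3)*(k^2 + k - 12) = (k + 3)*(k + 4)*(k - 3)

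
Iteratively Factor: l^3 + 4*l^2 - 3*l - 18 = (l + 3)*(l^2 + l - 6) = (l - 2)*(l + 3)*(l + 3)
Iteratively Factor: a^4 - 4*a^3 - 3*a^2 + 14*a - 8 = (a - 1)*(a^3 - 3*a^2 - 6*a + 8) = (a - 4)*(a - 1)*(a^2 + a - 2) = (a - 4)*(a - 1)^2*(a + 2)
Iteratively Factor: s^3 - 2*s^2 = (s)*(s^2 - 2*s) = s^2*(s - 2)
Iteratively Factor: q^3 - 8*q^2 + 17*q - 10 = (q - 1)*(q^2 - 7*q + 10) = (q - 2)*(q - 1)*(q - 5)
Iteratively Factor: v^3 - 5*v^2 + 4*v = (v - 1)*(v^2 - 4*v) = v*(v - 1)*(v - 4)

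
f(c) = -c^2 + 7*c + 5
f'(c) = 7 - 2*c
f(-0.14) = 4.00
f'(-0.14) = 7.28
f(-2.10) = -14.11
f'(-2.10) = 11.20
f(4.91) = 15.26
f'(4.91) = -2.82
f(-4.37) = -44.69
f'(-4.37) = 15.74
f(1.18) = 11.87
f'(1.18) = 4.64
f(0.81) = 10.01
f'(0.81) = 5.38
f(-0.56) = 0.77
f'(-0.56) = 8.12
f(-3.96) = -38.40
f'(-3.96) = 14.92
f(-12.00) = -223.00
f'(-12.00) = 31.00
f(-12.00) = -223.00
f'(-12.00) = 31.00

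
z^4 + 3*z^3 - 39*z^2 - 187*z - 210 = (z - 7)*(z + 2)*(z + 3)*(z + 5)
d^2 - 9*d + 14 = (d - 7)*(d - 2)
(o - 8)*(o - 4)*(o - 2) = o^3 - 14*o^2 + 56*o - 64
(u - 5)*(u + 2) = u^2 - 3*u - 10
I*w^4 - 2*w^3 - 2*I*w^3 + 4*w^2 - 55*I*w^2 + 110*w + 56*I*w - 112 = (w - 8)*(w + 7)*(w + 2*I)*(I*w - I)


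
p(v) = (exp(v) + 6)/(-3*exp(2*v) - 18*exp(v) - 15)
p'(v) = (exp(v) + 6)*(6*exp(2*v) + 18*exp(v))/(-3*exp(2*v) - 18*exp(v) - 15)^2 + exp(v)/(-3*exp(2*v) - 18*exp(v) - 15)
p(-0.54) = -0.25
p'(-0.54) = 0.10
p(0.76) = -0.12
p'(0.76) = 0.09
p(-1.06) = -0.29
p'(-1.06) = 0.08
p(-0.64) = -0.26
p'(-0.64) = 0.09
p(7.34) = -0.00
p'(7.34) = 0.00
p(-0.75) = -0.27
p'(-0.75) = 0.09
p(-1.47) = -0.32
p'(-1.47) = 0.06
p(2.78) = -0.02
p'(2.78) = 0.02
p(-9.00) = -0.40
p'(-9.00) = 0.00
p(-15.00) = -0.40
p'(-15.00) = 0.00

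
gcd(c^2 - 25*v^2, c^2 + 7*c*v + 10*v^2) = c + 5*v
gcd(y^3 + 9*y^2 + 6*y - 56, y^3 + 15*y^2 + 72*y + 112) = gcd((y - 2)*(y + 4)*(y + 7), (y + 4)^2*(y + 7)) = y^2 + 11*y + 28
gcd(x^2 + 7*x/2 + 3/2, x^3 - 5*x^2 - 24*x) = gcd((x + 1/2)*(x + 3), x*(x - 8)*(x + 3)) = x + 3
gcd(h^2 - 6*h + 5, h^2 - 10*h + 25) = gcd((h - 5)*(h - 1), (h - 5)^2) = h - 5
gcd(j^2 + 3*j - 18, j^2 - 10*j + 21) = j - 3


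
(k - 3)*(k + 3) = k^2 - 9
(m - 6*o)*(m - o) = m^2 - 7*m*o + 6*o^2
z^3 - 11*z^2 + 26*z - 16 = (z - 8)*(z - 2)*(z - 1)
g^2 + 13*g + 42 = (g + 6)*(g + 7)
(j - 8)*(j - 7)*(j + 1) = j^3 - 14*j^2 + 41*j + 56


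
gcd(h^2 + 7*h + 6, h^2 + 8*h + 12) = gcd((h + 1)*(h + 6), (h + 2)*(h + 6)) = h + 6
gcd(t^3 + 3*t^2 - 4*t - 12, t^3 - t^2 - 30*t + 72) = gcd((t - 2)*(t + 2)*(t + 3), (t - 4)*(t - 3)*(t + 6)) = 1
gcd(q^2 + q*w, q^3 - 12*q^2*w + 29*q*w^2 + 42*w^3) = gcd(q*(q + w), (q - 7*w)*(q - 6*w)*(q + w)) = q + w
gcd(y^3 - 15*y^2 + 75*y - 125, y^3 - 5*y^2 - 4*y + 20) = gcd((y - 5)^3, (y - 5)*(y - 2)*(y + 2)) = y - 5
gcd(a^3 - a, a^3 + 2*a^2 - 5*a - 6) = a + 1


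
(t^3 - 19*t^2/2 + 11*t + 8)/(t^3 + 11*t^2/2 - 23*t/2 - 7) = (t - 8)/(t + 7)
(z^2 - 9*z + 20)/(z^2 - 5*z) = (z - 4)/z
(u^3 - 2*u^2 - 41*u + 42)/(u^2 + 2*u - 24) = (u^2 - 8*u + 7)/(u - 4)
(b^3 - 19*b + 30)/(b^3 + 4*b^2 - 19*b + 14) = (b^2 + 2*b - 15)/(b^2 + 6*b - 7)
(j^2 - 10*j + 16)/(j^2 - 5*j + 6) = (j - 8)/(j - 3)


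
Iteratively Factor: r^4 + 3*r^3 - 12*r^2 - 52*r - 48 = (r - 4)*(r^3 + 7*r^2 + 16*r + 12) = (r - 4)*(r + 2)*(r^2 + 5*r + 6) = (r - 4)*(r + 2)*(r + 3)*(r + 2)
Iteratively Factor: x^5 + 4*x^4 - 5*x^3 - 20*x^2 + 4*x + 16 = (x + 4)*(x^4 - 5*x^2 + 4) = (x + 1)*(x + 4)*(x^3 - x^2 - 4*x + 4) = (x - 1)*(x + 1)*(x + 4)*(x^2 - 4) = (x - 2)*(x - 1)*(x + 1)*(x + 4)*(x + 2)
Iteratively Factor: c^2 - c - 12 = (c - 4)*(c + 3)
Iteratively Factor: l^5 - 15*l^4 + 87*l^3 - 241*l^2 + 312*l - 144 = (l - 4)*(l^4 - 11*l^3 + 43*l^2 - 69*l + 36) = (l - 4)*(l - 3)*(l^3 - 8*l^2 + 19*l - 12) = (l - 4)*(l - 3)^2*(l^2 - 5*l + 4) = (l - 4)^2*(l - 3)^2*(l - 1)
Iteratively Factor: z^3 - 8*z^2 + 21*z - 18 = (z - 3)*(z^2 - 5*z + 6) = (z - 3)*(z - 2)*(z - 3)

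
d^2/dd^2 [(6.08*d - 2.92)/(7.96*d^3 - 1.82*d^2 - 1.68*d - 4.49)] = (2311.431168*d^5 - 2748.68352*d^4 + 879.734016*d^3 + 2783.877792*d^2 - 977.848224*d - 60.484816)/(504.358336*d^9 - 345.954336*d^8 - 240.242352*d^7 - 713.478344*d^6 + 440.989584*d^5 + 300.2349*d^4 + 394.309812*d^3 - 148.091874*d^2 - 101.606904*d - 90.518849)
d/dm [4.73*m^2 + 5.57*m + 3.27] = 9.46*m + 5.57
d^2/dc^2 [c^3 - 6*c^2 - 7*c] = 6*c - 12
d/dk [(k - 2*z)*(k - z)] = 2*k - 3*z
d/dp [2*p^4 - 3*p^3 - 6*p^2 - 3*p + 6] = 8*p^3 - 9*p^2 - 12*p - 3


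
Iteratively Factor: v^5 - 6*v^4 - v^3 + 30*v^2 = (v)*(v^4 - 6*v^3 - v^2 + 30*v) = v*(v - 3)*(v^3 - 3*v^2 - 10*v) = v^2*(v - 3)*(v^2 - 3*v - 10) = v^2*(v - 5)*(v - 3)*(v + 2)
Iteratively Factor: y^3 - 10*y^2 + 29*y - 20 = (y - 4)*(y^2 - 6*y + 5) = (y - 5)*(y - 4)*(y - 1)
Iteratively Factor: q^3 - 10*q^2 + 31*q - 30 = (q - 3)*(q^2 - 7*q + 10) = (q - 5)*(q - 3)*(q - 2)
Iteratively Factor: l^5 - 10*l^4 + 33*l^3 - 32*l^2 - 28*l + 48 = (l - 3)*(l^4 - 7*l^3 + 12*l^2 + 4*l - 16) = (l - 3)*(l - 2)*(l^3 - 5*l^2 + 2*l + 8) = (l - 3)*(l - 2)^2*(l^2 - 3*l - 4) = (l - 3)*(l - 2)^2*(l + 1)*(l - 4)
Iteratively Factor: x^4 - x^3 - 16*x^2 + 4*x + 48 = (x + 2)*(x^3 - 3*x^2 - 10*x + 24) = (x + 2)*(x + 3)*(x^2 - 6*x + 8) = (x - 4)*(x + 2)*(x + 3)*(x - 2)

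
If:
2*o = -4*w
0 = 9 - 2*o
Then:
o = 9/2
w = -9/4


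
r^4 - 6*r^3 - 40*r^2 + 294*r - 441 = (r - 7)*(r - 3)^2*(r + 7)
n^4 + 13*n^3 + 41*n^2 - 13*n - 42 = (n - 1)*(n + 1)*(n + 6)*(n + 7)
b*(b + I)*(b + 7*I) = b^3 + 8*I*b^2 - 7*b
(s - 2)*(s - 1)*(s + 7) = s^3 + 4*s^2 - 19*s + 14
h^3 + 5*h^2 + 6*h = h*(h + 2)*(h + 3)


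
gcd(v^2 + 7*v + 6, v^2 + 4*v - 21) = 1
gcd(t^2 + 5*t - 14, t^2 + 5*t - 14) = t^2 + 5*t - 14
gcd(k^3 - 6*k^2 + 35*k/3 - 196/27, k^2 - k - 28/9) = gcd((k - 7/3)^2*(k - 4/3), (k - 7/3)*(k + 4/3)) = k - 7/3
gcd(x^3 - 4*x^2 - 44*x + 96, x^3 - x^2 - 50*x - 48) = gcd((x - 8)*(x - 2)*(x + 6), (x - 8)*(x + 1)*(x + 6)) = x^2 - 2*x - 48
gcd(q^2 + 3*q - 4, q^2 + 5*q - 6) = q - 1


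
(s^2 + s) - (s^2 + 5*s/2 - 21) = 21 - 3*s/2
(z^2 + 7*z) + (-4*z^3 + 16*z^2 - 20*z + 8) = -4*z^3 + 17*z^2 - 13*z + 8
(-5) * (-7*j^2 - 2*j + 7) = 35*j^2 + 10*j - 35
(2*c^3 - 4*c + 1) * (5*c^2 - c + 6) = 10*c^5 - 2*c^4 - 8*c^3 + 9*c^2 - 25*c + 6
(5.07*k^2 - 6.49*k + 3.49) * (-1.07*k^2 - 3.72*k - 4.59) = -5.4249*k^4 - 11.9161*k^3 - 2.8628*k^2 + 16.8063*k - 16.0191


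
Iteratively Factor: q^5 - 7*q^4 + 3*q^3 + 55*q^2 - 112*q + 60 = (q - 2)*(q^4 - 5*q^3 - 7*q^2 + 41*q - 30) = (q - 2)^2*(q^3 - 3*q^2 - 13*q + 15) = (q - 5)*(q - 2)^2*(q^2 + 2*q - 3) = (q - 5)*(q - 2)^2*(q + 3)*(q - 1)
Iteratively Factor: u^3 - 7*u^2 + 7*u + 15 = (u + 1)*(u^2 - 8*u + 15) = (u - 5)*(u + 1)*(u - 3)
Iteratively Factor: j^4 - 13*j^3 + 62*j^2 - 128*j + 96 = (j - 4)*(j^3 - 9*j^2 + 26*j - 24) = (j - 4)^2*(j^2 - 5*j + 6) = (j - 4)^2*(j - 3)*(j - 2)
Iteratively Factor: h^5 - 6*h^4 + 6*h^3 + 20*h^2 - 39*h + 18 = (h - 1)*(h^4 - 5*h^3 + h^2 + 21*h - 18) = (h - 3)*(h - 1)*(h^3 - 2*h^2 - 5*h + 6) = (h - 3)*(h - 1)*(h + 2)*(h^2 - 4*h + 3) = (h - 3)*(h - 1)^2*(h + 2)*(h - 3)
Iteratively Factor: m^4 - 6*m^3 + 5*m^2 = (m - 1)*(m^3 - 5*m^2) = (m - 5)*(m - 1)*(m^2) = m*(m - 5)*(m - 1)*(m)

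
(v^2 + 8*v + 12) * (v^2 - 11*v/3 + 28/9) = v^4 + 13*v^3/3 - 128*v^2/9 - 172*v/9 + 112/3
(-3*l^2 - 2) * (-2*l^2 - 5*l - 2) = 6*l^4 + 15*l^3 + 10*l^2 + 10*l + 4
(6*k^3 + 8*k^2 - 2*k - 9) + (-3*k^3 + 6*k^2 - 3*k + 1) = 3*k^3 + 14*k^2 - 5*k - 8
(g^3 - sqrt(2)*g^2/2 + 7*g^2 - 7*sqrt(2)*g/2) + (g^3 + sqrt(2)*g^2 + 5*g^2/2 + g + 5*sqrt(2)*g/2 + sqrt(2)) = 2*g^3 + sqrt(2)*g^2/2 + 19*g^2/2 - sqrt(2)*g + g + sqrt(2)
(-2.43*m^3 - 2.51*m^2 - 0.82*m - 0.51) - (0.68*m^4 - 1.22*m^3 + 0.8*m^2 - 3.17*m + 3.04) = -0.68*m^4 - 1.21*m^3 - 3.31*m^2 + 2.35*m - 3.55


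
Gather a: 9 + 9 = 18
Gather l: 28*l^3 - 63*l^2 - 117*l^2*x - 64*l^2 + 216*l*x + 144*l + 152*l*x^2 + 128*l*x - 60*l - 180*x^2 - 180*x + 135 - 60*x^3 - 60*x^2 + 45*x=28*l^3 + l^2*(-117*x - 127) + l*(152*x^2 + 344*x + 84) - 60*x^3 - 240*x^2 - 135*x + 135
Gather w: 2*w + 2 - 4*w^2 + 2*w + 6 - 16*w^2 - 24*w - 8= -20*w^2 - 20*w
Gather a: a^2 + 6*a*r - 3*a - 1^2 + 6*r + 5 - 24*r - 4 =a^2 + a*(6*r - 3) - 18*r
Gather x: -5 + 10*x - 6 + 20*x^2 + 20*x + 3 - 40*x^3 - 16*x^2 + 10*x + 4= -40*x^3 + 4*x^2 + 40*x - 4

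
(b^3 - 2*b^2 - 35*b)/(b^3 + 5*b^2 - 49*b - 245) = b/(b + 7)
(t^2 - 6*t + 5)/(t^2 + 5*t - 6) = (t - 5)/(t + 6)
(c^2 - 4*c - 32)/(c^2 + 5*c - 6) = (c^2 - 4*c - 32)/(c^2 + 5*c - 6)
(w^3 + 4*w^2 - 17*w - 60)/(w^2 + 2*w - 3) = (w^2 + w - 20)/(w - 1)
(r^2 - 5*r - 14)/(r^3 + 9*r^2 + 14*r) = (r - 7)/(r*(r + 7))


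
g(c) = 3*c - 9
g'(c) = 3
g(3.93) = 2.79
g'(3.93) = 3.00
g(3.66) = 1.98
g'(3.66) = 3.00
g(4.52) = 4.56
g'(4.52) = 3.00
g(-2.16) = -15.48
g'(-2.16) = 3.00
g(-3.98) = -20.94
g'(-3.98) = 3.00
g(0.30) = -8.10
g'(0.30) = 3.00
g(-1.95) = -14.85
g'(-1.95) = 3.00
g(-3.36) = -19.08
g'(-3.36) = 3.00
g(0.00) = -9.00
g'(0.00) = 3.00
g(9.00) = 18.00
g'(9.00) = 3.00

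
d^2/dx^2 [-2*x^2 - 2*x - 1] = -4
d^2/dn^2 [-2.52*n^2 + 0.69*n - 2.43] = -5.04000000000000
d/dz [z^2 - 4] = 2*z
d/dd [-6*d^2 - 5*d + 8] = -12*d - 5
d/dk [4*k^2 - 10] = 8*k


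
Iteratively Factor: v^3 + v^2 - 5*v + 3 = (v + 3)*(v^2 - 2*v + 1) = (v - 1)*(v + 3)*(v - 1)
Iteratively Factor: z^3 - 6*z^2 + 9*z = (z - 3)*(z^2 - 3*z) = z*(z - 3)*(z - 3)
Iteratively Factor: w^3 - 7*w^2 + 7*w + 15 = (w + 1)*(w^2 - 8*w + 15) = (w - 3)*(w + 1)*(w - 5)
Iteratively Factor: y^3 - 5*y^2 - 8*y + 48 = (y - 4)*(y^2 - y - 12) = (y - 4)*(y + 3)*(y - 4)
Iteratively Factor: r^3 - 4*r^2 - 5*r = (r)*(r^2 - 4*r - 5) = r*(r - 5)*(r + 1)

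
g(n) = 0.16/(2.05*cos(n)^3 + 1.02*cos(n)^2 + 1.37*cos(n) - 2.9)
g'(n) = 0.16*(6.15*sin(n)*cos(n)^2 + 2.04*sin(n)*cos(n) + 1.37*sin(n))/(2.05*cos(n)^3 + 1.02*cos(n)^2 + 1.37*cos(n) - 2.9)^2 = (0.984*cos(n)^2 + 0.3264*cos(n) + 0.2192)*sin(n)/(2.05*cos(n)^3 + 1.02*cos(n)^2 + 1.37*cos(n) - 2.9)^2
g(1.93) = -0.05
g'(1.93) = 0.02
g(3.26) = -0.03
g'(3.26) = -0.00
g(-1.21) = -0.07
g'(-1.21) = -0.09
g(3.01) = -0.03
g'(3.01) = 0.00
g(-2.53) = -0.04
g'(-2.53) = -0.02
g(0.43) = 0.22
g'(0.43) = 1.05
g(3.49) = -0.03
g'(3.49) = -0.01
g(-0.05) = 0.10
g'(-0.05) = -0.03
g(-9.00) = -0.03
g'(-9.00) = -0.01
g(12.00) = 0.75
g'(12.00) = -13.97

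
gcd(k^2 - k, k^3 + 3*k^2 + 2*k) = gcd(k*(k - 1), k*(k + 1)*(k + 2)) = k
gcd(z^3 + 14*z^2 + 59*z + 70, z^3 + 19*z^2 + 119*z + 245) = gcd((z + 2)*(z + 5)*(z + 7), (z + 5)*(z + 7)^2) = z^2 + 12*z + 35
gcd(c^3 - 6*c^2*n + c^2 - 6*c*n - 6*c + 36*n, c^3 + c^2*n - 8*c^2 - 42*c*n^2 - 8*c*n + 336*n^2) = c - 6*n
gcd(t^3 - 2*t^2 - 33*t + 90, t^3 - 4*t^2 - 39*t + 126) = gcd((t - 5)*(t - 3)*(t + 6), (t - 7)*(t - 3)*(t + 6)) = t^2 + 3*t - 18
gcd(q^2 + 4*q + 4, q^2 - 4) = q + 2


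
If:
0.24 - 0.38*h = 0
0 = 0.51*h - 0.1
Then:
No Solution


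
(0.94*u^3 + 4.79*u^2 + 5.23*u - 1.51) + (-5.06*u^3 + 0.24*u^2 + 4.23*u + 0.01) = -4.12*u^3 + 5.03*u^2 + 9.46*u - 1.5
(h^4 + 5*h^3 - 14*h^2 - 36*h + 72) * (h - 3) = h^5 + 2*h^4 - 29*h^3 + 6*h^2 + 180*h - 216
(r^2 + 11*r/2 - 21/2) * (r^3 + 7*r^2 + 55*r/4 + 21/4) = r^5 + 25*r^4/2 + 167*r^3/4 + 59*r^2/8 - 231*r/2 - 441/8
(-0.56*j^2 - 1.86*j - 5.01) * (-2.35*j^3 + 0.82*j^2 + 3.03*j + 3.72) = 1.316*j^5 + 3.9118*j^4 + 8.5515*j^3 - 11.8272*j^2 - 22.0995*j - 18.6372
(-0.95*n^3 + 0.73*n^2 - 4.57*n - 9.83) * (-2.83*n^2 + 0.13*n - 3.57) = 2.6885*n^5 - 2.1894*n^4 + 16.4195*n^3 + 24.6187*n^2 + 15.037*n + 35.0931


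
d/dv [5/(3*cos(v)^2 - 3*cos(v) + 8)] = 15*(2*cos(v) - 1)*sin(v)/(3*cos(v)^2 - 3*cos(v) + 8)^2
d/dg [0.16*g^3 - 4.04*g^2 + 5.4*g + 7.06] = 0.48*g^2 - 8.08*g + 5.4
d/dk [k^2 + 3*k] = 2*k + 3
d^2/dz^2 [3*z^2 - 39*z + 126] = 6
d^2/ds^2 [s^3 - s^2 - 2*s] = 6*s - 2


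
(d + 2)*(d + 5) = d^2 + 7*d + 10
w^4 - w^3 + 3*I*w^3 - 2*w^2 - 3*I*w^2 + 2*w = w*(w - 1)*(w + I)*(w + 2*I)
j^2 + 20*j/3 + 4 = (j + 2/3)*(j + 6)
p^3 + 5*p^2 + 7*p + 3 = (p + 1)^2*(p + 3)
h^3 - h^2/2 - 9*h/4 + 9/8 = (h - 3/2)*(h - 1/2)*(h + 3/2)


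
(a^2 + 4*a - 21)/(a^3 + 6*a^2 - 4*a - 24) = (a^2 + 4*a - 21)/(a^3 + 6*a^2 - 4*a - 24)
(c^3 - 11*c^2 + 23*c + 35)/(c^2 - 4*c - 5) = c - 7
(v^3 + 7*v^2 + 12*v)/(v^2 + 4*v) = v + 3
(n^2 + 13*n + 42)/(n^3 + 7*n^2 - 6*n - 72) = (n + 7)/(n^2 + n - 12)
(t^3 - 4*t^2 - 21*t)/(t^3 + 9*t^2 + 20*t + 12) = t*(t^2 - 4*t - 21)/(t^3 + 9*t^2 + 20*t + 12)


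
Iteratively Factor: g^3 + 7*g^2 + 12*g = (g + 3)*(g^2 + 4*g) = (g + 3)*(g + 4)*(g)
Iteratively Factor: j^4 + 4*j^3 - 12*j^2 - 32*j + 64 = (j + 4)*(j^3 - 12*j + 16) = (j - 2)*(j + 4)*(j^2 + 2*j - 8) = (j - 2)*(j + 4)^2*(j - 2)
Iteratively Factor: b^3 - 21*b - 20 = (b - 5)*(b^2 + 5*b + 4) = (b - 5)*(b + 4)*(b + 1)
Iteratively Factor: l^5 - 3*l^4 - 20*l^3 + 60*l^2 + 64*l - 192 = (l + 4)*(l^4 - 7*l^3 + 8*l^2 + 28*l - 48) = (l - 2)*(l + 4)*(l^3 - 5*l^2 - 2*l + 24) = (l - 2)*(l + 2)*(l + 4)*(l^2 - 7*l + 12) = (l - 3)*(l - 2)*(l + 2)*(l + 4)*(l - 4)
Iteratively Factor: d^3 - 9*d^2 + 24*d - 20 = (d - 2)*(d^2 - 7*d + 10) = (d - 2)^2*(d - 5)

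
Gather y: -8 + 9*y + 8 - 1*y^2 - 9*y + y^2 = 0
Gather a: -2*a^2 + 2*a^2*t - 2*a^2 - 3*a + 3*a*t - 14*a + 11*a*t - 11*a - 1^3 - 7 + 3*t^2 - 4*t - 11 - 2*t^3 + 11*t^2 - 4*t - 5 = a^2*(2*t - 4) + a*(14*t - 28) - 2*t^3 + 14*t^2 - 8*t - 24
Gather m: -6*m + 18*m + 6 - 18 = 12*m - 12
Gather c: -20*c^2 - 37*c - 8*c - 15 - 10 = -20*c^2 - 45*c - 25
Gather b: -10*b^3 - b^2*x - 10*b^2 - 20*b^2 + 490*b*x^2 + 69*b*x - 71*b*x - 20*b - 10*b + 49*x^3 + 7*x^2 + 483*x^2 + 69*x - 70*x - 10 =-10*b^3 + b^2*(-x - 30) + b*(490*x^2 - 2*x - 30) + 49*x^3 + 490*x^2 - x - 10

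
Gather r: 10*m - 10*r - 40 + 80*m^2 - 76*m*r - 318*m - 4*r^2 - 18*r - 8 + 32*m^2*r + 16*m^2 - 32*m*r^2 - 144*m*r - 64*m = 96*m^2 - 372*m + r^2*(-32*m - 4) + r*(32*m^2 - 220*m - 28) - 48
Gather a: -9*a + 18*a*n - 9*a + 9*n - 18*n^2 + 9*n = a*(18*n - 18) - 18*n^2 + 18*n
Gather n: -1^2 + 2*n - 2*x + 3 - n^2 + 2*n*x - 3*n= -n^2 + n*(2*x - 1) - 2*x + 2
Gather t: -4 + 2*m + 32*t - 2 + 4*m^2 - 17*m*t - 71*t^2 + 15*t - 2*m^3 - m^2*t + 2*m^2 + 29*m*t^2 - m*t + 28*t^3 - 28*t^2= -2*m^3 + 6*m^2 + 2*m + 28*t^3 + t^2*(29*m - 99) + t*(-m^2 - 18*m + 47) - 6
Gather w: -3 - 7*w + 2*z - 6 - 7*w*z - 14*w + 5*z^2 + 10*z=w*(-7*z - 21) + 5*z^2 + 12*z - 9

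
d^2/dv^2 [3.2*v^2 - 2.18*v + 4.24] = 6.40000000000000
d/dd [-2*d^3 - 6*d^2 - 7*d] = -6*d^2 - 12*d - 7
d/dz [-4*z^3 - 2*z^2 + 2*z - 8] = -12*z^2 - 4*z + 2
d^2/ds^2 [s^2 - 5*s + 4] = 2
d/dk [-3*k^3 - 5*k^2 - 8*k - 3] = -9*k^2 - 10*k - 8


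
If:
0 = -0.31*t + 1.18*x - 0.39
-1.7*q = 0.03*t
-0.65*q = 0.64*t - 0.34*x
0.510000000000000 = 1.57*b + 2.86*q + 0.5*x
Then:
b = 0.21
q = -0.00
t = 0.21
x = 0.39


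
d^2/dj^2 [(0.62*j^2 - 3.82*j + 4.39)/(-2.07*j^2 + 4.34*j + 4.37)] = (3.5527136788005e-15*j^4 + 21.596724*j^3 - 146.515014*j^2 + 443.96532*j - 413.378438)/(8.869743*j^6 - 55.789398*j^5 + 60.794037*j^4 + 153.808732*j^3 - 128.342967*j^2 - 248.641638*j - 83.453453)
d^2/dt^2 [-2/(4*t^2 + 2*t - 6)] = 2*(4*t^2 + 2*t - (4*t + 1)^2 - 6)/(2*t^2 + t - 3)^3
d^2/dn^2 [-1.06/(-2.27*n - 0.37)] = 10.924148/(2.27*n + 0.37)^3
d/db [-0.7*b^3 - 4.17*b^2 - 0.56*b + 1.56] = -2.1*b^2 - 8.34*b - 0.56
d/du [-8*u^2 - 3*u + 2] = -16*u - 3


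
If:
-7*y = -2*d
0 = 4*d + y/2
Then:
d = 0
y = 0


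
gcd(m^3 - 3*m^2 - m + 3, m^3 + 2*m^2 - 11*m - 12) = m^2 - 2*m - 3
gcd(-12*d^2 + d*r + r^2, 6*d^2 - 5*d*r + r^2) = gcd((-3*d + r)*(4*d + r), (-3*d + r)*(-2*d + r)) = -3*d + r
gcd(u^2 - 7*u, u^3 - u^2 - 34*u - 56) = u - 7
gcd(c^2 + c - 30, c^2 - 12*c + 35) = c - 5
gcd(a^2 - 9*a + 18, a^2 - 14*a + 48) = a - 6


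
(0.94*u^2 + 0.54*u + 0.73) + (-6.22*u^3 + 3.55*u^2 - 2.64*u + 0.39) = -6.22*u^3 + 4.49*u^2 - 2.1*u + 1.12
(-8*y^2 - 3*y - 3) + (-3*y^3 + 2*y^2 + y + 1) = -3*y^3 - 6*y^2 - 2*y - 2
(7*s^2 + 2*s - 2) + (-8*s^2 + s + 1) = -s^2 + 3*s - 1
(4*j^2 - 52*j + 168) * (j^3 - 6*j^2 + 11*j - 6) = 4*j^5 - 76*j^4 + 524*j^3 - 1604*j^2 + 2160*j - 1008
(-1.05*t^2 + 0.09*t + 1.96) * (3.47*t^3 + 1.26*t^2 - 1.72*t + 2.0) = -3.6435*t^5 - 1.0107*t^4 + 8.7206*t^3 + 0.2148*t^2 - 3.1912*t + 3.92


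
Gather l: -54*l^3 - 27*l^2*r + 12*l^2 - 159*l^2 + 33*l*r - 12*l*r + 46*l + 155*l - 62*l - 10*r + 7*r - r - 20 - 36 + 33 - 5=-54*l^3 + l^2*(-27*r - 147) + l*(21*r + 139) - 4*r - 28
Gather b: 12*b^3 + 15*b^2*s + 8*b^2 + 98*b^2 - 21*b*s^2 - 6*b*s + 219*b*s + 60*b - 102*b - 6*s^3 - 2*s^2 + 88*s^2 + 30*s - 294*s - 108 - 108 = 12*b^3 + b^2*(15*s + 106) + b*(-21*s^2 + 213*s - 42) - 6*s^3 + 86*s^2 - 264*s - 216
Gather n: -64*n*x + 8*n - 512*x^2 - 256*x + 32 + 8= n*(8 - 64*x) - 512*x^2 - 256*x + 40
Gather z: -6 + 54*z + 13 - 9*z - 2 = 45*z + 5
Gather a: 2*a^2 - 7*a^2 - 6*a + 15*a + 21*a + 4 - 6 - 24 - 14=-5*a^2 + 30*a - 40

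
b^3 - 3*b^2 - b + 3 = (b - 3)*(b - 1)*(b + 1)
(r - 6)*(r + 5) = r^2 - r - 30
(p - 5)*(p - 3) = p^2 - 8*p + 15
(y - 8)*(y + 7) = y^2 - y - 56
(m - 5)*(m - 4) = m^2 - 9*m + 20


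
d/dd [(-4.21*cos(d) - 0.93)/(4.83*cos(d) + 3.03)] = 8.2644*sin(d)/(4.83*cos(d) + 3.03)^2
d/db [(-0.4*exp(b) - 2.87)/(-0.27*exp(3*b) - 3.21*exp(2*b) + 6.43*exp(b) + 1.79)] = (-0.216*exp(3*b) - 3.6087*exp(2*b) - 18.4254*exp(b) + 17.7381)*exp(b)/(0.0729*exp(6*b) + 1.7334*exp(5*b) + 6.8319*exp(4*b) - 42.2472*exp(3*b) + 29.8531*exp(2*b) + 23.0194*exp(b) + 3.2041)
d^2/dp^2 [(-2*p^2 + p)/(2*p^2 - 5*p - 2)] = 4*(-8*p^3 - 12*p^2 + 6*p - 9)/(8*p^6 - 60*p^5 + 126*p^4 - 5*p^3 - 126*p^2 - 60*p - 8)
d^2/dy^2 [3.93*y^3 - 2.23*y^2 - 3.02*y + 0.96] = 23.58*y - 4.46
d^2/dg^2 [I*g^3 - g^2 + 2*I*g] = 6*I*g - 2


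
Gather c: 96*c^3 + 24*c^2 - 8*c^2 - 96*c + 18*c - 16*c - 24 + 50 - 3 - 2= 96*c^3 + 16*c^2 - 94*c + 21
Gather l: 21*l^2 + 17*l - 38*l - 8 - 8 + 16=21*l^2 - 21*l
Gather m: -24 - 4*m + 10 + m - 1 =-3*m - 15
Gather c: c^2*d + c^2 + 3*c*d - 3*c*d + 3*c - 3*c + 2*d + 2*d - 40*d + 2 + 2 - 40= c^2*(d + 1) - 36*d - 36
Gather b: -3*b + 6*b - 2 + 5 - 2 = 3*b + 1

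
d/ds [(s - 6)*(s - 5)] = 2*s - 11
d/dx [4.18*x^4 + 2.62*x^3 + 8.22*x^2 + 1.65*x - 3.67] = 16.72*x^3 + 7.86*x^2 + 16.44*x + 1.65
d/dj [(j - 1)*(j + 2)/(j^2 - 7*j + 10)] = 4*(-2*j^2 + 6*j - 1)/(j^4 - 14*j^3 + 69*j^2 - 140*j + 100)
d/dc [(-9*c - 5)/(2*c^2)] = (9*c + 10)/(2*c^3)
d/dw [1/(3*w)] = -1/(3*w^2)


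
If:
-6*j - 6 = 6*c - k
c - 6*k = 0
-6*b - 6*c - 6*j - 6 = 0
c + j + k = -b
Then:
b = -1/6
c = 6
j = -41/6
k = 1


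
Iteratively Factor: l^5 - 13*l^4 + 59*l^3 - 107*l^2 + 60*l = (l - 5)*(l^4 - 8*l^3 + 19*l^2 - 12*l) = (l - 5)*(l - 3)*(l^3 - 5*l^2 + 4*l) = (l - 5)*(l - 4)*(l - 3)*(l^2 - l) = (l - 5)*(l - 4)*(l - 3)*(l - 1)*(l)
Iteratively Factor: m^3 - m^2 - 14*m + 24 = (m - 3)*(m^2 + 2*m - 8) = (m - 3)*(m - 2)*(m + 4)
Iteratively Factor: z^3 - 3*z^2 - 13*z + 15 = (z + 3)*(z^2 - 6*z + 5) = (z - 1)*(z + 3)*(z - 5)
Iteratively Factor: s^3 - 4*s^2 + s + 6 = (s - 3)*(s^2 - s - 2) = (s - 3)*(s + 1)*(s - 2)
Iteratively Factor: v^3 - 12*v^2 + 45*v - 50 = (v - 5)*(v^2 - 7*v + 10) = (v - 5)^2*(v - 2)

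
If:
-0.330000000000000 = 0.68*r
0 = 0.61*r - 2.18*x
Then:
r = -0.49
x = -0.14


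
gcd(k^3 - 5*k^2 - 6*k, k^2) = k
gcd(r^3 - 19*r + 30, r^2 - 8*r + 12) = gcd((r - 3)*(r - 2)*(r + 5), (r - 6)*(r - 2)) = r - 2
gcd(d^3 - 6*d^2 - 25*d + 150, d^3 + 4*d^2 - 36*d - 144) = d - 6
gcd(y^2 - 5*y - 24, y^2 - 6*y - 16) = y - 8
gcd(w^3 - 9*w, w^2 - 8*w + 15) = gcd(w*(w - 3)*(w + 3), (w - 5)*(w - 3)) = w - 3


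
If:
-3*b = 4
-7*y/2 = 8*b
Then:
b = -4/3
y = 64/21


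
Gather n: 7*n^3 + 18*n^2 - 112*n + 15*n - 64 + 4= 7*n^3 + 18*n^2 - 97*n - 60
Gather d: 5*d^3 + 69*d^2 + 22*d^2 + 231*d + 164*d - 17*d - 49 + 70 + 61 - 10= 5*d^3 + 91*d^2 + 378*d + 72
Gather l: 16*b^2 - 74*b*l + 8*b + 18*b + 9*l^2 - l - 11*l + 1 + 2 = 16*b^2 + 26*b + 9*l^2 + l*(-74*b - 12) + 3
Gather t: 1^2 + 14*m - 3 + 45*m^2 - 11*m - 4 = 45*m^2 + 3*m - 6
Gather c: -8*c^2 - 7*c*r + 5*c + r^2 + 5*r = -8*c^2 + c*(5 - 7*r) + r^2 + 5*r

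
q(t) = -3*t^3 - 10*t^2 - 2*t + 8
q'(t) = -9*t^2 - 20*t - 2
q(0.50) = 4.12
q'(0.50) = -14.25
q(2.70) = -129.35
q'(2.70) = -121.61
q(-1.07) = 2.37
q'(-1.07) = 9.10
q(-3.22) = 10.91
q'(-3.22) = -30.92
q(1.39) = -22.16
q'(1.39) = -47.19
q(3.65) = -278.41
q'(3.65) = -194.90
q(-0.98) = 3.18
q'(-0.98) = 8.96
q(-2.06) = -4.09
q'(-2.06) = 1.01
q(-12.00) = 3776.00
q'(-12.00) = -1058.00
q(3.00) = -169.00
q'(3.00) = -143.00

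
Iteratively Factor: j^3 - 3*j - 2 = (j - 2)*(j^2 + 2*j + 1) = (j - 2)*(j + 1)*(j + 1)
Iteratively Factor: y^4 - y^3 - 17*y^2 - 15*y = (y + 1)*(y^3 - 2*y^2 - 15*y) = y*(y + 1)*(y^2 - 2*y - 15) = y*(y - 5)*(y + 1)*(y + 3)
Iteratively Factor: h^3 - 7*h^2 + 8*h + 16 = (h + 1)*(h^2 - 8*h + 16) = (h - 4)*(h + 1)*(h - 4)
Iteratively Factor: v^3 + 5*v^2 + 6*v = (v)*(v^2 + 5*v + 6) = v*(v + 2)*(v + 3)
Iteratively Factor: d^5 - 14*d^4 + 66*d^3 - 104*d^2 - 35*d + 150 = (d - 3)*(d^4 - 11*d^3 + 33*d^2 - 5*d - 50) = (d - 5)*(d - 3)*(d^3 - 6*d^2 + 3*d + 10) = (d - 5)*(d - 3)*(d - 2)*(d^2 - 4*d - 5) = (d - 5)^2*(d - 3)*(d - 2)*(d + 1)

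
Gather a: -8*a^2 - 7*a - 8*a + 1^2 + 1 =-8*a^2 - 15*a + 2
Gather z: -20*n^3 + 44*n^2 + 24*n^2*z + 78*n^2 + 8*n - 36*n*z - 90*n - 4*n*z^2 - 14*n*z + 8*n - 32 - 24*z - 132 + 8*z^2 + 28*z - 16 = -20*n^3 + 122*n^2 - 74*n + z^2*(8 - 4*n) + z*(24*n^2 - 50*n + 4) - 180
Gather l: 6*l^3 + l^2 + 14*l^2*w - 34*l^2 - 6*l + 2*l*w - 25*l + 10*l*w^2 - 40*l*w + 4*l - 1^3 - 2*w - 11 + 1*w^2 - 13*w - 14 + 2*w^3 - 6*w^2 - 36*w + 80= 6*l^3 + l^2*(14*w - 33) + l*(10*w^2 - 38*w - 27) + 2*w^3 - 5*w^2 - 51*w + 54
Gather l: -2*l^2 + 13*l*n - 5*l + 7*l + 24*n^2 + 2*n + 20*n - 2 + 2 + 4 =-2*l^2 + l*(13*n + 2) + 24*n^2 + 22*n + 4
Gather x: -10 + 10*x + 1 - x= 9*x - 9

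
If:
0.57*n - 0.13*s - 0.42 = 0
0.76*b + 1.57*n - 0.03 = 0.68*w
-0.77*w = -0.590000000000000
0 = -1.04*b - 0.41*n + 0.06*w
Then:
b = -0.12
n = 0.41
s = -1.44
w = 0.77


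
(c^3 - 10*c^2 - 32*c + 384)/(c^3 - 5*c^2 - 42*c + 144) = (c - 8)/(c - 3)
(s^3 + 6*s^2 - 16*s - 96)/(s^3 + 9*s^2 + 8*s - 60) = (s^2 - 16)/(s^2 + 3*s - 10)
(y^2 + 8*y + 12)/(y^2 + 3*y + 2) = (y + 6)/(y + 1)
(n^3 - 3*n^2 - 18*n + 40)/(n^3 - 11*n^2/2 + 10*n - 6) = 2*(n^2 - n - 20)/(2*n^2 - 7*n + 6)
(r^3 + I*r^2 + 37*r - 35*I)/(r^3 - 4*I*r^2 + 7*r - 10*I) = (r + 7*I)/(r + 2*I)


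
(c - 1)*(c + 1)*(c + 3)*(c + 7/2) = c^4 + 13*c^3/2 + 19*c^2/2 - 13*c/2 - 21/2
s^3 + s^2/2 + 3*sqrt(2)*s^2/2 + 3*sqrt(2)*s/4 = s*(s + 1/2)*(s + 3*sqrt(2)/2)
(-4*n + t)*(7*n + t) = -28*n^2 + 3*n*t + t^2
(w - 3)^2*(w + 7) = w^3 + w^2 - 33*w + 63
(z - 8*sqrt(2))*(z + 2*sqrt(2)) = z^2 - 6*sqrt(2)*z - 32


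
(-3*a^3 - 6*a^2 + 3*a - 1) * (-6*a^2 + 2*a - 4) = 18*a^5 + 30*a^4 - 18*a^3 + 36*a^2 - 14*a + 4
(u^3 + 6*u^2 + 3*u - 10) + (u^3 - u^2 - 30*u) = 2*u^3 + 5*u^2 - 27*u - 10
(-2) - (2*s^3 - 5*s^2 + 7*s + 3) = -2*s^3 + 5*s^2 - 7*s - 5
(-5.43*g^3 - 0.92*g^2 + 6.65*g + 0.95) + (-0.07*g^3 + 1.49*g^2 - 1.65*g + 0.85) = -5.5*g^3 + 0.57*g^2 + 5.0*g + 1.8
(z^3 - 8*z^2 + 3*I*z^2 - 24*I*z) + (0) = z^3 - 8*z^2 + 3*I*z^2 - 24*I*z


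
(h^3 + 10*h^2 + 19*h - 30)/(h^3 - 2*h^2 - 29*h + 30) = (h + 6)/(h - 6)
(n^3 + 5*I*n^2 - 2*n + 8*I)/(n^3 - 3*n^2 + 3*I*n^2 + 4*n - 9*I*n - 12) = (n + 2*I)/(n - 3)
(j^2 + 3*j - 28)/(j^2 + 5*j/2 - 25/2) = 2*(j^2 + 3*j - 28)/(2*j^2 + 5*j - 25)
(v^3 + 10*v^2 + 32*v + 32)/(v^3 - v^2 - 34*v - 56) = (v + 4)/(v - 7)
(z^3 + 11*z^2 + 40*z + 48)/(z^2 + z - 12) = (z^2 + 7*z + 12)/(z - 3)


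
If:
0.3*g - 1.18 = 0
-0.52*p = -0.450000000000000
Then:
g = 3.93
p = 0.87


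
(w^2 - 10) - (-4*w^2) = 5*w^2 - 10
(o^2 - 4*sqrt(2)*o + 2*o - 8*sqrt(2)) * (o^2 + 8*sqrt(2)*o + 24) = o^4 + 2*o^3 + 4*sqrt(2)*o^3 - 40*o^2 + 8*sqrt(2)*o^2 - 96*sqrt(2)*o - 80*o - 192*sqrt(2)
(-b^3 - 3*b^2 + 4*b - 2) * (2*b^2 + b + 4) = -2*b^5 - 7*b^4 + b^3 - 12*b^2 + 14*b - 8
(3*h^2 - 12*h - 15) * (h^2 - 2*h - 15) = 3*h^4 - 18*h^3 - 36*h^2 + 210*h + 225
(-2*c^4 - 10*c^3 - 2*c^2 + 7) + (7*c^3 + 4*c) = -2*c^4 - 3*c^3 - 2*c^2 + 4*c + 7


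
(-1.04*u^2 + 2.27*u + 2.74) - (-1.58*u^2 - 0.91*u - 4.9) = 0.54*u^2 + 3.18*u + 7.64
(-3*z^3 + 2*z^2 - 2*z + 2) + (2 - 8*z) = -3*z^3 + 2*z^2 - 10*z + 4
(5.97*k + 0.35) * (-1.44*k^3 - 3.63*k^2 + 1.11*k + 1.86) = -8.5968*k^4 - 22.1751*k^3 + 5.3562*k^2 + 11.4927*k + 0.651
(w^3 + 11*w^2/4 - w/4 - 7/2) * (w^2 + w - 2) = w^5 + 15*w^4/4 + w^3/2 - 37*w^2/4 - 3*w + 7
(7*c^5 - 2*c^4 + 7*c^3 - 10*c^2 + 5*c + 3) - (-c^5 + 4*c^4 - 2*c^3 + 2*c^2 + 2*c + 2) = 8*c^5 - 6*c^4 + 9*c^3 - 12*c^2 + 3*c + 1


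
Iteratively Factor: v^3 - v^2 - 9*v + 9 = (v - 3)*(v^2 + 2*v - 3) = (v - 3)*(v - 1)*(v + 3)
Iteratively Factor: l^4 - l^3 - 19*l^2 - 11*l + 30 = (l + 3)*(l^3 - 4*l^2 - 7*l + 10) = (l - 1)*(l + 3)*(l^2 - 3*l - 10) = (l - 1)*(l + 2)*(l + 3)*(l - 5)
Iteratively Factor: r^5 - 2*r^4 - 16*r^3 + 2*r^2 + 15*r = (r - 5)*(r^4 + 3*r^3 - r^2 - 3*r) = (r - 5)*(r - 1)*(r^3 + 4*r^2 + 3*r) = (r - 5)*(r - 1)*(r + 3)*(r^2 + r) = r*(r - 5)*(r - 1)*(r + 3)*(r + 1)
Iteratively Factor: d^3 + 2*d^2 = (d)*(d^2 + 2*d) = d^2*(d + 2)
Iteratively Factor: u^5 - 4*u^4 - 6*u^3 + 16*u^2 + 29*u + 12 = (u + 1)*(u^4 - 5*u^3 - u^2 + 17*u + 12) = (u - 4)*(u + 1)*(u^3 - u^2 - 5*u - 3) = (u - 4)*(u - 3)*(u + 1)*(u^2 + 2*u + 1) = (u - 4)*(u - 3)*(u + 1)^2*(u + 1)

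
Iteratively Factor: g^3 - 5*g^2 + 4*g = (g)*(g^2 - 5*g + 4) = g*(g - 1)*(g - 4)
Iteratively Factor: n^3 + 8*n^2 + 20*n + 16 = (n + 2)*(n^2 + 6*n + 8) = (n + 2)^2*(n + 4)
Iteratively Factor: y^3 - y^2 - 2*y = (y + 1)*(y^2 - 2*y) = y*(y + 1)*(y - 2)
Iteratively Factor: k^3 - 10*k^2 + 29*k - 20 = (k - 5)*(k^2 - 5*k + 4) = (k - 5)*(k - 1)*(k - 4)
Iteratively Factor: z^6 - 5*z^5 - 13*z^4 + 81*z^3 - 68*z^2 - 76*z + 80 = (z - 2)*(z^5 - 3*z^4 - 19*z^3 + 43*z^2 + 18*z - 40) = (z - 2)*(z - 1)*(z^4 - 2*z^3 - 21*z^2 + 22*z + 40) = (z - 2)*(z - 1)*(z + 1)*(z^3 - 3*z^2 - 18*z + 40) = (z - 5)*(z - 2)*(z - 1)*(z + 1)*(z^2 + 2*z - 8) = (z - 5)*(z - 2)^2*(z - 1)*(z + 1)*(z + 4)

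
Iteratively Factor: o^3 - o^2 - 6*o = (o)*(o^2 - o - 6) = o*(o + 2)*(o - 3)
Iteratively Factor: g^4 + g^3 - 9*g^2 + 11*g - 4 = (g - 1)*(g^3 + 2*g^2 - 7*g + 4) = (g - 1)^2*(g^2 + 3*g - 4) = (g - 1)^2*(g + 4)*(g - 1)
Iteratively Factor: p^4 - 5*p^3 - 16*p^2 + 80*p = (p - 4)*(p^3 - p^2 - 20*p) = (p - 4)*(p + 4)*(p^2 - 5*p) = (p - 5)*(p - 4)*(p + 4)*(p)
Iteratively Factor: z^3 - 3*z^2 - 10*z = (z + 2)*(z^2 - 5*z) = (z - 5)*(z + 2)*(z)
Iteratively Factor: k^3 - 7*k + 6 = (k - 2)*(k^2 + 2*k - 3) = (k - 2)*(k + 3)*(k - 1)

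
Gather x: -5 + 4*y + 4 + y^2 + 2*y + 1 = y^2 + 6*y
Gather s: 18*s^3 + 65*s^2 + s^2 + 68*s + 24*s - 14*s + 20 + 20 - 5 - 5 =18*s^3 + 66*s^2 + 78*s + 30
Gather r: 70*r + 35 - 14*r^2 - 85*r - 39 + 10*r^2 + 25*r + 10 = -4*r^2 + 10*r + 6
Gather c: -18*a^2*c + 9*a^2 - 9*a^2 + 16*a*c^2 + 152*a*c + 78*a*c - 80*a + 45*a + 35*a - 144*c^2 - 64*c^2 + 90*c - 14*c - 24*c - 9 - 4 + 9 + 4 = c^2*(16*a - 208) + c*(-18*a^2 + 230*a + 52)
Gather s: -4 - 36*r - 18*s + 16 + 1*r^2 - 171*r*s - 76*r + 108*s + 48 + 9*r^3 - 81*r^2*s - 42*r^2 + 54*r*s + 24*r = 9*r^3 - 41*r^2 - 88*r + s*(-81*r^2 - 117*r + 90) + 60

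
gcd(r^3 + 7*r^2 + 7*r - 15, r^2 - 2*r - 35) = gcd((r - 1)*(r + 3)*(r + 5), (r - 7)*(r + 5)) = r + 5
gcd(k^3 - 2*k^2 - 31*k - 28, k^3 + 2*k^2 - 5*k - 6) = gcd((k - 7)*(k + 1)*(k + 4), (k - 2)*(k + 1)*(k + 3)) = k + 1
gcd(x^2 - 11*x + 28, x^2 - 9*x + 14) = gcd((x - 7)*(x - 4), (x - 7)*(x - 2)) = x - 7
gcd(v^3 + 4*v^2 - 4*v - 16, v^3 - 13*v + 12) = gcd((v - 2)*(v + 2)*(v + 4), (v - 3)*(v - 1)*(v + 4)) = v + 4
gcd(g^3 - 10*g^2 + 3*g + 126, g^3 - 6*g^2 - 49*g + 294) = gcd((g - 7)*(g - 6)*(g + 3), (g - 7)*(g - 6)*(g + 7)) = g^2 - 13*g + 42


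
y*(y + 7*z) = y^2 + 7*y*z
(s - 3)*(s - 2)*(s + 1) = s^3 - 4*s^2 + s + 6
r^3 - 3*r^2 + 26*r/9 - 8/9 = (r - 4/3)*(r - 1)*(r - 2/3)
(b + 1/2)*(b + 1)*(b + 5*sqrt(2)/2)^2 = b^4 + 3*b^3/2 + 5*sqrt(2)*b^3 + 15*sqrt(2)*b^2/2 + 13*b^2 + 5*sqrt(2)*b/2 + 75*b/4 + 25/4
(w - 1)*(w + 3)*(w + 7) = w^3 + 9*w^2 + 11*w - 21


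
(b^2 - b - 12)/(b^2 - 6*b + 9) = (b^2 - b - 12)/(b^2 - 6*b + 9)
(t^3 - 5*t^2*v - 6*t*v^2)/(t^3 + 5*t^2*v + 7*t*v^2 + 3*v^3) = t*(t - 6*v)/(t^2 + 4*t*v + 3*v^2)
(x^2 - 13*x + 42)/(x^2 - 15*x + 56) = (x - 6)/(x - 8)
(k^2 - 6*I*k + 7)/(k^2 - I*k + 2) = (k - 7*I)/(k - 2*I)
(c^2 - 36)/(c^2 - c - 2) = (36 - c^2)/(-c^2 + c + 2)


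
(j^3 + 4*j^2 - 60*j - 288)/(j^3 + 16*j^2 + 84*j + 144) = (j - 8)/(j + 4)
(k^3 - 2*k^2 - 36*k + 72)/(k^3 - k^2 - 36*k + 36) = (k - 2)/(k - 1)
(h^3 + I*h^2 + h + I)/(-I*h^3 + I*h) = (I*h^3 - h^2 + I*h - 1)/(h^3 - h)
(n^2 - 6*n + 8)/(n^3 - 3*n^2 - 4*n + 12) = (n - 4)/(n^2 - n - 6)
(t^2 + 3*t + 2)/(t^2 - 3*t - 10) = (t + 1)/(t - 5)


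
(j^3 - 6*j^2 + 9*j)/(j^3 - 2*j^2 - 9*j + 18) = j*(j - 3)/(j^2 + j - 6)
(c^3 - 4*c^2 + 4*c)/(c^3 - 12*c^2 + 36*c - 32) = c/(c - 8)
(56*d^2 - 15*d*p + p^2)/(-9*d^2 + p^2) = (-56*d^2 + 15*d*p - p^2)/(9*d^2 - p^2)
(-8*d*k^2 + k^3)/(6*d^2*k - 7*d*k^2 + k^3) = k*(-8*d + k)/(6*d^2 - 7*d*k + k^2)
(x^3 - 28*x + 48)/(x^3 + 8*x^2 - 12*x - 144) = (x - 2)/(x + 6)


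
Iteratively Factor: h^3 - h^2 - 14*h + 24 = (h + 4)*(h^2 - 5*h + 6) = (h - 2)*(h + 4)*(h - 3)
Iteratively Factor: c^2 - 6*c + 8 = (c - 2)*(c - 4)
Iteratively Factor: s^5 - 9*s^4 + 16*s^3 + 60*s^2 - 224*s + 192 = (s - 4)*(s^4 - 5*s^3 - 4*s^2 + 44*s - 48) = (s - 4)*(s - 2)*(s^3 - 3*s^2 - 10*s + 24) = (s - 4)*(s - 2)^2*(s^2 - s - 12) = (s - 4)^2*(s - 2)^2*(s + 3)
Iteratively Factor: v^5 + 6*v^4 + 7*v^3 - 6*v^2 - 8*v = (v + 4)*(v^4 + 2*v^3 - v^2 - 2*v) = (v - 1)*(v + 4)*(v^3 + 3*v^2 + 2*v) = (v - 1)*(v + 2)*(v + 4)*(v^2 + v) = (v - 1)*(v + 1)*(v + 2)*(v + 4)*(v)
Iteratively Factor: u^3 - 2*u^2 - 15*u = (u + 3)*(u^2 - 5*u) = u*(u + 3)*(u - 5)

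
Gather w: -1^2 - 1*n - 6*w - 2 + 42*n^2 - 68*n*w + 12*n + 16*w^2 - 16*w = 42*n^2 + 11*n + 16*w^2 + w*(-68*n - 22) - 3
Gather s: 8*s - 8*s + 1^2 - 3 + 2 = 0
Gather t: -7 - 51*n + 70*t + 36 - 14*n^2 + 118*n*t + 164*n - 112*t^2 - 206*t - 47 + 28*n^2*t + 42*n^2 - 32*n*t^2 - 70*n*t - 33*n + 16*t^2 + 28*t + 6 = 28*n^2 + 80*n + t^2*(-32*n - 96) + t*(28*n^2 + 48*n - 108) - 12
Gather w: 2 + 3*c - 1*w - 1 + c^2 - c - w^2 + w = c^2 + 2*c - w^2 + 1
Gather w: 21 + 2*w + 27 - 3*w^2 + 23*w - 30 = -3*w^2 + 25*w + 18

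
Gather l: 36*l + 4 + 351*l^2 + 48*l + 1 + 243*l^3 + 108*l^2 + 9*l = 243*l^3 + 459*l^2 + 93*l + 5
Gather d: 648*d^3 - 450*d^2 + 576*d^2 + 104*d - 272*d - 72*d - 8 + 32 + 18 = 648*d^3 + 126*d^2 - 240*d + 42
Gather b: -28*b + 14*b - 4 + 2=-14*b - 2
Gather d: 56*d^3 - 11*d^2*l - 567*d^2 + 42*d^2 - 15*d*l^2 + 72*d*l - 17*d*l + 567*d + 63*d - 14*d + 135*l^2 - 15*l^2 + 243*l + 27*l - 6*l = 56*d^3 + d^2*(-11*l - 525) + d*(-15*l^2 + 55*l + 616) + 120*l^2 + 264*l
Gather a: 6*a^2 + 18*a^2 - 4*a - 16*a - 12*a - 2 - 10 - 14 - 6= 24*a^2 - 32*a - 32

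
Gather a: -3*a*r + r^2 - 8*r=-3*a*r + r^2 - 8*r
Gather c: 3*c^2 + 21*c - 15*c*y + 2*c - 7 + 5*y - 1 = 3*c^2 + c*(23 - 15*y) + 5*y - 8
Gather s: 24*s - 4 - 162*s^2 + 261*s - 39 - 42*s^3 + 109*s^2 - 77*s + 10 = -42*s^3 - 53*s^2 + 208*s - 33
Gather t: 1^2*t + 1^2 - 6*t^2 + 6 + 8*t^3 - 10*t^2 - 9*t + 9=8*t^3 - 16*t^2 - 8*t + 16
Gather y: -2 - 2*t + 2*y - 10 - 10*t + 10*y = -12*t + 12*y - 12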